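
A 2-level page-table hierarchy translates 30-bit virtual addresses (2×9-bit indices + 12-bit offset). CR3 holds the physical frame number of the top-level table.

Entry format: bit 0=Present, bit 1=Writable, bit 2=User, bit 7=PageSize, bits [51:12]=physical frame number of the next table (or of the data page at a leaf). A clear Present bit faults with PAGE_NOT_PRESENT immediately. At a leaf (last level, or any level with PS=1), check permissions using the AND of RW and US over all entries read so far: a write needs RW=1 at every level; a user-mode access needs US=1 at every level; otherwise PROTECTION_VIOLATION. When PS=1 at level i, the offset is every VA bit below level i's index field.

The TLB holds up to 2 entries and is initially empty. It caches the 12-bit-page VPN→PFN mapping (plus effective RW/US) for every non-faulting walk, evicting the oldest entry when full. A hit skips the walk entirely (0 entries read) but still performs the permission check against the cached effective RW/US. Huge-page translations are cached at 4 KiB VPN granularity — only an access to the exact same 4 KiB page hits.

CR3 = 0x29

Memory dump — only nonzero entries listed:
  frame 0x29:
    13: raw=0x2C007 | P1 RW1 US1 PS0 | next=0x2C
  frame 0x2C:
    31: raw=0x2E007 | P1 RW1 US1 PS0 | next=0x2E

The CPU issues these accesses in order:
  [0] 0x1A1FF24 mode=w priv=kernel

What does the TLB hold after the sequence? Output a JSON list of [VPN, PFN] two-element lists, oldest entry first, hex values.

Walk each access:
#0 VA=0x1A1FF24 (w,kernel):
  L0 @0x29[13] → 0x2C007  P=1,RW=1,US=1,PS=0
  L1 @0x2C[31] → 0x2E007  P=1,RW=1,US=1,PS=0
  ✓ 0x2EF24  — 2 lookups

TLB: [["0x1A1F", "0x2E"]]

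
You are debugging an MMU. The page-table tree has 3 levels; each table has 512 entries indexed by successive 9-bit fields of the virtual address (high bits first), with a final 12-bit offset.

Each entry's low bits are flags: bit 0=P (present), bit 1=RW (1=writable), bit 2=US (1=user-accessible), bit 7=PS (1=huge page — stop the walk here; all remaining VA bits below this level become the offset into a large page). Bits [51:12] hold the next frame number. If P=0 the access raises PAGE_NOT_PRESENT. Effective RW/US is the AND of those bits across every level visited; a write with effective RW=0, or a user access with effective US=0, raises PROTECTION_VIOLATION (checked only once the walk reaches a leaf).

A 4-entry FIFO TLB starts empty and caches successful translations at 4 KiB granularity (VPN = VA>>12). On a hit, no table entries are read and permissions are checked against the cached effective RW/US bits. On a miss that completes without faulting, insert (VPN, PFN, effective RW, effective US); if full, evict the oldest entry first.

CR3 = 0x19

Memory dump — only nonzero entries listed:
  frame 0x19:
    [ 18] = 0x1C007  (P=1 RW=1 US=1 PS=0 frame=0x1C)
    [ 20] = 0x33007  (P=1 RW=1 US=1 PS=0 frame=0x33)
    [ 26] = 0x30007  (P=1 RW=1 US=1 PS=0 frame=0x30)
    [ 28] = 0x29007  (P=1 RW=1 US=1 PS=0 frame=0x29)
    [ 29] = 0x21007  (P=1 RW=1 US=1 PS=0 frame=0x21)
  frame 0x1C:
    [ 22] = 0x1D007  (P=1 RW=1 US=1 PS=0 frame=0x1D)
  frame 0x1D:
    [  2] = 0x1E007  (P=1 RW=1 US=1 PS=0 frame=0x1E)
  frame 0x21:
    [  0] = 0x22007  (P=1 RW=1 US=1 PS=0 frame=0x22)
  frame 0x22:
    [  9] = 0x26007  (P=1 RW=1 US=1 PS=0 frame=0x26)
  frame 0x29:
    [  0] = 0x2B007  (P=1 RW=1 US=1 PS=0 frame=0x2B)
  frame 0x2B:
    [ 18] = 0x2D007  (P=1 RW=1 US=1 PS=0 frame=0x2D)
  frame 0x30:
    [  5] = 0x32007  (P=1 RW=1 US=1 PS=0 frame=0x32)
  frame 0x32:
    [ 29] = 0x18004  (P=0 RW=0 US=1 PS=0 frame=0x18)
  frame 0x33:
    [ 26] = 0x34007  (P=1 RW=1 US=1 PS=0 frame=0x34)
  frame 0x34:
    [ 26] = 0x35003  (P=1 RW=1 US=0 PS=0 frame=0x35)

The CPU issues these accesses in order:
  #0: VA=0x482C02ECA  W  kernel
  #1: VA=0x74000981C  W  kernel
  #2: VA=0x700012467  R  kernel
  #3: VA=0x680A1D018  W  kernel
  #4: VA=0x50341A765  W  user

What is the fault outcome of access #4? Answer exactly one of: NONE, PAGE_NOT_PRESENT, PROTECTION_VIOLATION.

Per-access translation:
#0 VA=0x482C02ECA (w,kernel):
  lvl0: tbl 0x19, slot 18 ⇒ 0x1C007 (P1/RW1/US1/PS0)
  lvl1: tbl 0x1C, slot 22 ⇒ 0x1D007 (P1/RW1/US1/PS0)
  lvl2: tbl 0x1D, slot 2 ⇒ 0x1E007 (P1/RW1/US1/PS0)
  ✓ 0x1EECA  — 3 lookups
#1 VA=0x74000981C (w,kernel):
  lvl0: tbl 0x19, slot 29 ⇒ 0x21007 (P1/RW1/US1/PS0)
  lvl1: tbl 0x21, slot 0 ⇒ 0x22007 (P1/RW1/US1/PS0)
  lvl2: tbl 0x22, slot 9 ⇒ 0x26007 (P1/RW1/US1/PS0)
  ✓ 0x2681C  — 3 lookups
#2 VA=0x700012467 (r,kernel):
  lvl0: tbl 0x19, slot 28 ⇒ 0x29007 (P1/RW1/US1/PS0)
  lvl1: tbl 0x29, slot 0 ⇒ 0x2B007 (P1/RW1/US1/PS0)
  lvl2: tbl 0x2B, slot 18 ⇒ 0x2D007 (P1/RW1/US1/PS0)
  ✓ 0x2D467  — 3 lookups
#3 VA=0x680A1D018 (w,kernel):
  lvl0: tbl 0x19, slot 26 ⇒ 0x30007 (P1/RW1/US1/PS0)
  lvl1: tbl 0x30, slot 5 ⇒ 0x32007 (P1/RW1/US1/PS0)
  lvl2: tbl 0x32, slot 29 ⇒ 0x18004 (P0/RW0/US1/PS0)
  → PAGE_NOT_PRESENT  (3 entries read)
#4 VA=0x50341A765 (w,user):
  lvl0: tbl 0x19, slot 20 ⇒ 0x33007 (P1/RW1/US1/PS0)
  lvl1: tbl 0x33, slot 26 ⇒ 0x34007 (P1/RW1/US1/PS0)
  lvl2: tbl 0x34, slot 26 ⇒ 0x35003 (P1/RW1/US0/PS0)
  → PROTECTION_VIOLATION  (3 entries read)

Access #4 fault: PROTECTION_VIOLATION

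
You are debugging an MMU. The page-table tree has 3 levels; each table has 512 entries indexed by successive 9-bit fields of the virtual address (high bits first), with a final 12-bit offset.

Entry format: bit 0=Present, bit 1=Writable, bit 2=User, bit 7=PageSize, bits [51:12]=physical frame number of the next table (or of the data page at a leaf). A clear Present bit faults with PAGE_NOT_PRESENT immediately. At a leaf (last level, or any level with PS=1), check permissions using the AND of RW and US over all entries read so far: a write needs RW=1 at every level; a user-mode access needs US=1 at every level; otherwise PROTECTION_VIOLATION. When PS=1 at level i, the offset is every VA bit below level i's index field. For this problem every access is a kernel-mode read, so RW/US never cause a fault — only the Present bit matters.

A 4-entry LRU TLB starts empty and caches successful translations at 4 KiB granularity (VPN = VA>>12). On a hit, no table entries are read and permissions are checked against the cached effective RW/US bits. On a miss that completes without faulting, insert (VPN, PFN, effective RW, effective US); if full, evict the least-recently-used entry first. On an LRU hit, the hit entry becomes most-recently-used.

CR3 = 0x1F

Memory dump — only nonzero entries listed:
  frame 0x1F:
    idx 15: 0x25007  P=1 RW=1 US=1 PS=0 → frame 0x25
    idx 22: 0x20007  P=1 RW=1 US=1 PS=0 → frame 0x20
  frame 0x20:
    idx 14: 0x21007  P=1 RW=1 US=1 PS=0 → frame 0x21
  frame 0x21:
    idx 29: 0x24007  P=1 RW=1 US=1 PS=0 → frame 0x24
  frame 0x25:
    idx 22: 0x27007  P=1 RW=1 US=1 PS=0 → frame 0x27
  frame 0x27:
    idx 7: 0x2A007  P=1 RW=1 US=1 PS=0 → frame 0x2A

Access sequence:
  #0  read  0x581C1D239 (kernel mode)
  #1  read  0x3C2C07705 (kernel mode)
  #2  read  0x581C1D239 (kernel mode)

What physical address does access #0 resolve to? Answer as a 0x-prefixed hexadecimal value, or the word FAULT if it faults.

Trace:
#0 VA=0x581C1D239 (r,kernel):
  [0] read 0x1F idx=22: raw=0x20007 flags P=1 W=1 U=1 S=0
  [1] read 0x20 idx=14: raw=0x21007 flags P=1 W=1 U=1 S=0
  [2] read 0x21 idx=29: raw=0x24007 flags P=1 W=1 U=1 S=0
  → PA=0x24239  (3 entries read)
#1 VA=0x3C2C07705 (r,kernel):
  [0] read 0x1F idx=15: raw=0x25007 flags P=1 W=1 U=1 S=0
  [1] read 0x25 idx=22: raw=0x27007 flags P=1 W=1 U=1 S=0
  [2] read 0x27 idx=7: raw=0x2A007 flags P=1 W=1 U=1 S=0
  → PA=0x2A705  (3 entries read)
#2 VA=0x581C1D239 (r,kernel):
  TLB hit vpn=0x581C1D → PA=0x24239

Access #0 PA: 0x24239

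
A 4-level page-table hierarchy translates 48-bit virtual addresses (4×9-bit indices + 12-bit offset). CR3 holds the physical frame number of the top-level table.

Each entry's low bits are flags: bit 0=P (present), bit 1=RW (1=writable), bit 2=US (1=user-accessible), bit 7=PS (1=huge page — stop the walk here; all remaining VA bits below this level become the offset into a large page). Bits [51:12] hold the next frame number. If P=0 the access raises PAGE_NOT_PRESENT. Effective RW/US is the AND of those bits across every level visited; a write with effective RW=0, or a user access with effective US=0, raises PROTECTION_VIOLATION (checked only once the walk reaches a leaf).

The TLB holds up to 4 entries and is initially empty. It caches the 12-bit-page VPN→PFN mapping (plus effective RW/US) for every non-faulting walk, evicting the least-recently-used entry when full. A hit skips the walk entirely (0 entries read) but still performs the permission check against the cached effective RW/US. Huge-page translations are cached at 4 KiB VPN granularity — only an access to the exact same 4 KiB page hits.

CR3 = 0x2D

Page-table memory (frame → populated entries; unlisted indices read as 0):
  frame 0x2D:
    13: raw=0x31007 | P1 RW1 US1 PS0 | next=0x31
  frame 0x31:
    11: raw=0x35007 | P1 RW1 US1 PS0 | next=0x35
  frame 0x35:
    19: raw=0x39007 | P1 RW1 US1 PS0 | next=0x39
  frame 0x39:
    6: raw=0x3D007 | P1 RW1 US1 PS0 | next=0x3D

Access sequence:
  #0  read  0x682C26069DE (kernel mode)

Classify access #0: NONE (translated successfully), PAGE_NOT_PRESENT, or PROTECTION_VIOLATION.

Walk each access:
#0 VA=0x682C26069DE (r,kernel):
  L0: frame=0x2D idx=13 entry=0x31007 [P=1 RW=1 US=1 PS=0]
  L1: frame=0x31 idx=11 entry=0x35007 [P=1 RW=1 US=1 PS=0]
  L2: frame=0x35 idx=19 entry=0x39007 [P=1 RW=1 US=1 PS=0]
  L3: frame=0x39 idx=6 entry=0x3D007 [P=1 RW=1 US=1 PS=0]
  → PA=0x3D9DE  (4 entries read)

Access #0 fault: NONE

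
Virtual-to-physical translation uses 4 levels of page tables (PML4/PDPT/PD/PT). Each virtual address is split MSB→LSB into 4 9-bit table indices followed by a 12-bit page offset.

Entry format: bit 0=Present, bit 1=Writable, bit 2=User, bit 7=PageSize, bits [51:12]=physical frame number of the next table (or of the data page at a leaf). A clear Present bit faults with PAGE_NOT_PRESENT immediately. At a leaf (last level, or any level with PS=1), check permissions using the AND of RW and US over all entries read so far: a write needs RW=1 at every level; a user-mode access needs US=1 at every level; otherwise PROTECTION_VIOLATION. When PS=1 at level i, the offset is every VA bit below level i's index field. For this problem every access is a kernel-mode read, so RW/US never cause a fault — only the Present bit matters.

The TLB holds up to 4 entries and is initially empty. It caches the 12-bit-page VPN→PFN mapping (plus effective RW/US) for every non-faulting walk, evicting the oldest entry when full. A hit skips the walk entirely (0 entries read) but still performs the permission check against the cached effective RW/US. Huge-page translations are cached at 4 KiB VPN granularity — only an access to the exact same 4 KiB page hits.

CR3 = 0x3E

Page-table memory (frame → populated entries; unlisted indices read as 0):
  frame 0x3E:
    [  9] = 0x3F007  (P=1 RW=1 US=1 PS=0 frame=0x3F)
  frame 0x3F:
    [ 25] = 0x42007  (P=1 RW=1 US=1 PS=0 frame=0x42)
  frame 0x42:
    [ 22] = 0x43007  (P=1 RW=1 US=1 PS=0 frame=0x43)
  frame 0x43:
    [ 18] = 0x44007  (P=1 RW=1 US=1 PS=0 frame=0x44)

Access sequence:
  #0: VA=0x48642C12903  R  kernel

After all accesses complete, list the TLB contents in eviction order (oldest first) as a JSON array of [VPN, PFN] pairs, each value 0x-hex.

Per-access translation:
#0 VA=0x48642C12903 (r,kernel):
  L0: frame=0x3E idx=9 entry=0x3F007 [P=1 RW=1 US=1 PS=0]
  L1: frame=0x3F idx=25 entry=0x42007 [P=1 RW=1 US=1 PS=0]
  L2: frame=0x42 idx=22 entry=0x43007 [P=1 RW=1 US=1 PS=0]
  L3: frame=0x43 idx=18 entry=0x44007 [P=1 RW=1 US=1 PS=0]
  → PA=0x44903  (4 entries read)

TLB: [["0x48642C12", "0x44"]]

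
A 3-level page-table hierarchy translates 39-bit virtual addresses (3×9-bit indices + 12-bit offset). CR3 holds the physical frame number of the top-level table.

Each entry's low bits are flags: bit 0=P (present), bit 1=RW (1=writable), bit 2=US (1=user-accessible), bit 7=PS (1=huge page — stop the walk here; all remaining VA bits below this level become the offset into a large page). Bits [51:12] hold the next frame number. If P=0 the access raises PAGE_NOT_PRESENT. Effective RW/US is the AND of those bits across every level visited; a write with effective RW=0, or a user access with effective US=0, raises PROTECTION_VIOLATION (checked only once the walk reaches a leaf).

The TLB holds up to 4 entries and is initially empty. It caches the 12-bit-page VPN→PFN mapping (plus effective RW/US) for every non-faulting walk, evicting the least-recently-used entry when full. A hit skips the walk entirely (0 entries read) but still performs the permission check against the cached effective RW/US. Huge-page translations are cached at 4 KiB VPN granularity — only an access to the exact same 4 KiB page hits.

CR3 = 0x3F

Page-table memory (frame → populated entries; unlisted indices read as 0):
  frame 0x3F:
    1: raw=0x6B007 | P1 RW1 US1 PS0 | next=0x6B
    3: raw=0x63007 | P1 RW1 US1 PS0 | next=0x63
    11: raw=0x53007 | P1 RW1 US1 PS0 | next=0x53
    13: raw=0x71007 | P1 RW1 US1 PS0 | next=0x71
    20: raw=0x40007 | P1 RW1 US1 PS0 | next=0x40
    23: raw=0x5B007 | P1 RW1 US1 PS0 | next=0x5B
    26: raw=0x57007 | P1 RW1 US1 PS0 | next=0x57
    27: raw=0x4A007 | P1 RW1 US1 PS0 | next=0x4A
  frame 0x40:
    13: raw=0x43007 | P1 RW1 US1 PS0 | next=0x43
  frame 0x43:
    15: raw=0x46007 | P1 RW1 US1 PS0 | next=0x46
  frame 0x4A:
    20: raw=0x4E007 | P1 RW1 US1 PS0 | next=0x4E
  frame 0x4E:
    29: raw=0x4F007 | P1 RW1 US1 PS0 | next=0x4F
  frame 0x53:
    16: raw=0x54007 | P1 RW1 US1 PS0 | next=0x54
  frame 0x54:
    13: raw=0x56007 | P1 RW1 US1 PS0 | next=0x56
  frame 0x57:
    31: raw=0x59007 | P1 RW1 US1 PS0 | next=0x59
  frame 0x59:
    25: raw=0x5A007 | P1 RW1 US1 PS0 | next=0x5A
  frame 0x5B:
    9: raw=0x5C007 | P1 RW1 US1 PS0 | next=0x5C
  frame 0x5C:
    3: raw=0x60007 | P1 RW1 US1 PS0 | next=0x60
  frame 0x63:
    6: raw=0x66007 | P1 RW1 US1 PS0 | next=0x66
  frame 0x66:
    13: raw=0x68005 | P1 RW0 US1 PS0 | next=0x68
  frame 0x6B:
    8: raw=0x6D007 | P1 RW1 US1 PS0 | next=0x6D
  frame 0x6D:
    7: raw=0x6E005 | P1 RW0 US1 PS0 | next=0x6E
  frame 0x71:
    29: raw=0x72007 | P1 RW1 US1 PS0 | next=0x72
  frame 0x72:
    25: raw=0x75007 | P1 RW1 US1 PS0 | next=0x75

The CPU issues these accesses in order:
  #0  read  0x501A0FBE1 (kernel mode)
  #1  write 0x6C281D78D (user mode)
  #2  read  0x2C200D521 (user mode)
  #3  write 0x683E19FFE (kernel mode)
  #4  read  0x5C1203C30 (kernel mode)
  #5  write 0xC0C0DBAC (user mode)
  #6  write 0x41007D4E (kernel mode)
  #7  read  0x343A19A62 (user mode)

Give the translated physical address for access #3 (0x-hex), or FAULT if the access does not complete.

Walk each access:
#0 VA=0x501A0FBE1 (r,kernel):
  [0] read 0x3F idx=20: raw=0x40007 flags P=1 W=1 U=1 S=0
  [1] read 0x40 idx=13: raw=0x43007 flags P=1 W=1 U=1 S=0
  [2] read 0x43 idx=15: raw=0x46007 flags P=1 W=1 U=1 S=0
  → PA=0x46BE1  (3 entries read)
#1 VA=0x6C281D78D (w,user):
  [0] read 0x3F idx=27: raw=0x4A007 flags P=1 W=1 U=1 S=0
  [1] read 0x4A idx=20: raw=0x4E007 flags P=1 W=1 U=1 S=0
  [2] read 0x4E idx=29: raw=0x4F007 flags P=1 W=1 U=1 S=0
  → PA=0x4F78D  (3 entries read)
#2 VA=0x2C200D521 (r,user):
  [0] read 0x3F idx=11: raw=0x53007 flags P=1 W=1 U=1 S=0
  [1] read 0x53 idx=16: raw=0x54007 flags P=1 W=1 U=1 S=0
  [2] read 0x54 idx=13: raw=0x56007 flags P=1 W=1 U=1 S=0
  → PA=0x56521  (3 entries read)
#3 VA=0x683E19FFE (w,kernel):
  [0] read 0x3F idx=26: raw=0x57007 flags P=1 W=1 U=1 S=0
  [1] read 0x57 idx=31: raw=0x59007 flags P=1 W=1 U=1 S=0
  [2] read 0x59 idx=25: raw=0x5A007 flags P=1 W=1 U=1 S=0
  → PA=0x5AFFE  (3 entries read)
#4 VA=0x5C1203C30 (r,kernel):
  [0] read 0x3F idx=23: raw=0x5B007 flags P=1 W=1 U=1 S=0
  [1] read 0x5B idx=9: raw=0x5C007 flags P=1 W=1 U=1 S=0
  [2] read 0x5C idx=3: raw=0x60007 flags P=1 W=1 U=1 S=0
  → PA=0x60C30  (3 entries read)
#5 VA=0xC0C0DBAC (w,user):
  [0] read 0x3F idx=3: raw=0x63007 flags P=1 W=1 U=1 S=0
  [1] read 0x63 idx=6: raw=0x66007 flags P=1 W=1 U=1 S=0
  [2] read 0x66 idx=13: raw=0x68005 flags P=1 W=0 U=1 S=0
  → PROTECTION_VIOLATION  (3 entries read)
#6 VA=0x41007D4E (w,kernel):
  [0] read 0x3F idx=1: raw=0x6B007 flags P=1 W=1 U=1 S=0
  [1] read 0x6B idx=8: raw=0x6D007 flags P=1 W=1 U=1 S=0
  [2] read 0x6D idx=7: raw=0x6E005 flags P=1 W=0 U=1 S=0
  → PROTECTION_VIOLATION  (3 entries read)
#7 VA=0x343A19A62 (r,user):
  [0] read 0x3F idx=13: raw=0x71007 flags P=1 W=1 U=1 S=0
  [1] read 0x71 idx=29: raw=0x72007 flags P=1 W=1 U=1 S=0
  [2] read 0x72 idx=25: raw=0x75007 flags P=1 W=1 U=1 S=0
  → PA=0x75A62  (3 entries read)

Access #3 PA: 0x5AFFE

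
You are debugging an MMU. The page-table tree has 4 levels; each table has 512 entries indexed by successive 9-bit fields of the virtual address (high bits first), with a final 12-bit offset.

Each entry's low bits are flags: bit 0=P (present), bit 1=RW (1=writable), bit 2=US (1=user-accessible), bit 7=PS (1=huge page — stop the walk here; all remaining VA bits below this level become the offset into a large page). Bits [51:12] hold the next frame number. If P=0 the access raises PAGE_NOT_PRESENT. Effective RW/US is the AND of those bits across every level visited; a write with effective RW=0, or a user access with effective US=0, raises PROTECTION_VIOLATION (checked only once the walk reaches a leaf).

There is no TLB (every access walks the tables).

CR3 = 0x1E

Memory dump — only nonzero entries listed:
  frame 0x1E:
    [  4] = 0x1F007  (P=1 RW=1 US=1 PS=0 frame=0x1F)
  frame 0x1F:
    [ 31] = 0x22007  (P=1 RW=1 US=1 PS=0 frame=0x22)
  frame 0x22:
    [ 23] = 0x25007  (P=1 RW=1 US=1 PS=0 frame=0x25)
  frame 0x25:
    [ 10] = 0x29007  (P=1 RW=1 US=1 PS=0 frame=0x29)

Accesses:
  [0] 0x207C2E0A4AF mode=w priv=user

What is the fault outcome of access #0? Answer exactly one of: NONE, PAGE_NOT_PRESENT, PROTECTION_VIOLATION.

Trace:
#0 VA=0x207C2E0A4AF (w,user):
  L0 @0x1E[4] → 0x1F007  P=1,RW=1,US=1,PS=0
  L1 @0x1F[31] → 0x22007  P=1,RW=1,US=1,PS=0
  L2 @0x22[23] → 0x25007  P=1,RW=1,US=1,PS=0
  L3 @0x25[10] → 0x29007  P=1,RW=1,US=1,PS=0
  → PA=0x294AF  (4 entries read)

Access #0 fault: NONE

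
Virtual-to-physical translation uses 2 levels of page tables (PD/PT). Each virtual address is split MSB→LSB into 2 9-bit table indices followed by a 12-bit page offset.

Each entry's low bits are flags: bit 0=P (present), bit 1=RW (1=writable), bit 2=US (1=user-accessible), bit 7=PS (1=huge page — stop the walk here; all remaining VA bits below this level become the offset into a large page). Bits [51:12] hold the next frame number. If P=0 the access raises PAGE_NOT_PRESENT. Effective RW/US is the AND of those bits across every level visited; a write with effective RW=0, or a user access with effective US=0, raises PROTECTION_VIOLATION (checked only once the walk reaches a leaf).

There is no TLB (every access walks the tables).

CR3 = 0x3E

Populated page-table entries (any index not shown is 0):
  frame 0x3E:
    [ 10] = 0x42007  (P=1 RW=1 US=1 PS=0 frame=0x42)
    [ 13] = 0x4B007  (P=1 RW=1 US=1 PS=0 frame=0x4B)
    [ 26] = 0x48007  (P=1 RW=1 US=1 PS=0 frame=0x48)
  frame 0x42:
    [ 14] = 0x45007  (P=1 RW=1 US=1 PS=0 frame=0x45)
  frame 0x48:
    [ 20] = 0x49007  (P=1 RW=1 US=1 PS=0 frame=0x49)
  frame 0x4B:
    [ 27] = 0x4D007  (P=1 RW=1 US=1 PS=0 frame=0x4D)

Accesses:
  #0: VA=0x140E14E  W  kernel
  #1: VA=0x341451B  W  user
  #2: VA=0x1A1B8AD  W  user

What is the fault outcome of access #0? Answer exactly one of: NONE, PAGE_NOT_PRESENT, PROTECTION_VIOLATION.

Trace:
#0 VA=0x140E14E (w,kernel):
  L0: frame=0x3E idx=10 entry=0x42007 [P=1 RW=1 US=1 PS=0]
  L1: frame=0x42 idx=14 entry=0x45007 [P=1 RW=1 US=1 PS=0]
  → PA=0x4514E  (2 entries read)
#1 VA=0x341451B (w,user):
  L0: frame=0x3E idx=26 entry=0x48007 [P=1 RW=1 US=1 PS=0]
  L1: frame=0x48 idx=20 entry=0x49007 [P=1 RW=1 US=1 PS=0]
  → PA=0x4951B  (2 entries read)
#2 VA=0x1A1B8AD (w,user):
  L0: frame=0x3E idx=13 entry=0x4B007 [P=1 RW=1 US=1 PS=0]
  L1: frame=0x4B idx=27 entry=0x4D007 [P=1 RW=1 US=1 PS=0]
  → PA=0x4D8AD  (2 entries read)

Access #0 fault: NONE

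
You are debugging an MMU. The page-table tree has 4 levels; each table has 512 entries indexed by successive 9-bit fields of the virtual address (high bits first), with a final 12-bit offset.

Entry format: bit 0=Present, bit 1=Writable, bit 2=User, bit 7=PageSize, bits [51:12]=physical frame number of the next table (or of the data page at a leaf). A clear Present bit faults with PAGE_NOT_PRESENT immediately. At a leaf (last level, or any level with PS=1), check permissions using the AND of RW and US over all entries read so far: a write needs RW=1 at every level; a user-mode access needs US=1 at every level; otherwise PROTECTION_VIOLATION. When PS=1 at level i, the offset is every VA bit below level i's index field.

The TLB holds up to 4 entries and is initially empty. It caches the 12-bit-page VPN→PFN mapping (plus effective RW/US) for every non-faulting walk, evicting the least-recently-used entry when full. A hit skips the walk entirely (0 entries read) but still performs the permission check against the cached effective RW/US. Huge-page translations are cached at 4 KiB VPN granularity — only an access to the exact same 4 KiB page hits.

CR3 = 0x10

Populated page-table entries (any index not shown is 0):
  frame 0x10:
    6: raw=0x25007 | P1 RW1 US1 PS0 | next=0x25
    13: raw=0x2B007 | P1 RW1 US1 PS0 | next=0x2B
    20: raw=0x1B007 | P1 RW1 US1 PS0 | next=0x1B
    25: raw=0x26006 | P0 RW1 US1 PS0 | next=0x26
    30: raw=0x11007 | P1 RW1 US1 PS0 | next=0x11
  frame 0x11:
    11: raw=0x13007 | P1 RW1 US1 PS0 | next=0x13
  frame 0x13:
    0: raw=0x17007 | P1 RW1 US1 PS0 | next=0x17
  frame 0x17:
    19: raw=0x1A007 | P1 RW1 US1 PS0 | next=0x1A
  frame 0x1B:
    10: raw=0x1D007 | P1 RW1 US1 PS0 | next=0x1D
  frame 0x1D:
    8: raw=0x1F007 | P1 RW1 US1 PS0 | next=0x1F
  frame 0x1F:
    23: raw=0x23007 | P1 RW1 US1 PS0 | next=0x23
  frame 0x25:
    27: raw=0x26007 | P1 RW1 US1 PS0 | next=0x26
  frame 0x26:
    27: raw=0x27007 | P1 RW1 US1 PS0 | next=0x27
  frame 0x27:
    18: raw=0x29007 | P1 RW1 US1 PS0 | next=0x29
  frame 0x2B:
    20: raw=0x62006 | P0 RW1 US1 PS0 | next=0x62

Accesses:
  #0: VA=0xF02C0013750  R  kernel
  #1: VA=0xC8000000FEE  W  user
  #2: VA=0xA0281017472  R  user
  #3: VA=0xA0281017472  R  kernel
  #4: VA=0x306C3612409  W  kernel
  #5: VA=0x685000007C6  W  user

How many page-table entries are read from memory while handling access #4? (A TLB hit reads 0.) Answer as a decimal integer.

Per-access translation:
#0 VA=0xF02C0013750 (r,kernel):
  lvl0: tbl 0x10, slot 30 ⇒ 0x11007 (P1/RW1/US1/PS0)
  lvl1: tbl 0x11, slot 11 ⇒ 0x13007 (P1/RW1/US1/PS0)
  lvl2: tbl 0x13, slot 0 ⇒ 0x17007 (P1/RW1/US1/PS0)
  lvl3: tbl 0x17, slot 19 ⇒ 0x1A007 (P1/RW1/US1/PS0)
  → PA=0x1A750  (4 entries read)
#1 VA=0xC8000000FEE (w,user):
  lvl0: tbl 0x10, slot 25 ⇒ 0x26006 (P0/RW1/US1/PS0)
  → PAGE_NOT_PRESENT  (1 entries read)
#2 VA=0xA0281017472 (r,user):
  lvl0: tbl 0x10, slot 20 ⇒ 0x1B007 (P1/RW1/US1/PS0)
  lvl1: tbl 0x1B, slot 10 ⇒ 0x1D007 (P1/RW1/US1/PS0)
  lvl2: tbl 0x1D, slot 8 ⇒ 0x1F007 (P1/RW1/US1/PS0)
  lvl3: tbl 0x1F, slot 23 ⇒ 0x23007 (P1/RW1/US1/PS0)
  → PA=0x23472  (4 entries read)
#3 VA=0xA0281017472 (r,kernel):
  TLB hit vpn=0xA0281017 → PA=0x23472
#4 VA=0x306C3612409 (w,kernel):
  lvl0: tbl 0x10, slot 6 ⇒ 0x25007 (P1/RW1/US1/PS0)
  lvl1: tbl 0x25, slot 27 ⇒ 0x26007 (P1/RW1/US1/PS0)
  lvl2: tbl 0x26, slot 27 ⇒ 0x27007 (P1/RW1/US1/PS0)
  lvl3: tbl 0x27, slot 18 ⇒ 0x29007 (P1/RW1/US1/PS0)
  → PA=0x29409  (4 entries read)
#5 VA=0x685000007C6 (w,user):
  lvl0: tbl 0x10, slot 13 ⇒ 0x2B007 (P1/RW1/US1/PS0)
  lvl1: tbl 0x2B, slot 20 ⇒ 0x62006 (P0/RW1/US1/PS0)
  → PAGE_NOT_PRESENT  (2 entries read)

Entries read for #4: 4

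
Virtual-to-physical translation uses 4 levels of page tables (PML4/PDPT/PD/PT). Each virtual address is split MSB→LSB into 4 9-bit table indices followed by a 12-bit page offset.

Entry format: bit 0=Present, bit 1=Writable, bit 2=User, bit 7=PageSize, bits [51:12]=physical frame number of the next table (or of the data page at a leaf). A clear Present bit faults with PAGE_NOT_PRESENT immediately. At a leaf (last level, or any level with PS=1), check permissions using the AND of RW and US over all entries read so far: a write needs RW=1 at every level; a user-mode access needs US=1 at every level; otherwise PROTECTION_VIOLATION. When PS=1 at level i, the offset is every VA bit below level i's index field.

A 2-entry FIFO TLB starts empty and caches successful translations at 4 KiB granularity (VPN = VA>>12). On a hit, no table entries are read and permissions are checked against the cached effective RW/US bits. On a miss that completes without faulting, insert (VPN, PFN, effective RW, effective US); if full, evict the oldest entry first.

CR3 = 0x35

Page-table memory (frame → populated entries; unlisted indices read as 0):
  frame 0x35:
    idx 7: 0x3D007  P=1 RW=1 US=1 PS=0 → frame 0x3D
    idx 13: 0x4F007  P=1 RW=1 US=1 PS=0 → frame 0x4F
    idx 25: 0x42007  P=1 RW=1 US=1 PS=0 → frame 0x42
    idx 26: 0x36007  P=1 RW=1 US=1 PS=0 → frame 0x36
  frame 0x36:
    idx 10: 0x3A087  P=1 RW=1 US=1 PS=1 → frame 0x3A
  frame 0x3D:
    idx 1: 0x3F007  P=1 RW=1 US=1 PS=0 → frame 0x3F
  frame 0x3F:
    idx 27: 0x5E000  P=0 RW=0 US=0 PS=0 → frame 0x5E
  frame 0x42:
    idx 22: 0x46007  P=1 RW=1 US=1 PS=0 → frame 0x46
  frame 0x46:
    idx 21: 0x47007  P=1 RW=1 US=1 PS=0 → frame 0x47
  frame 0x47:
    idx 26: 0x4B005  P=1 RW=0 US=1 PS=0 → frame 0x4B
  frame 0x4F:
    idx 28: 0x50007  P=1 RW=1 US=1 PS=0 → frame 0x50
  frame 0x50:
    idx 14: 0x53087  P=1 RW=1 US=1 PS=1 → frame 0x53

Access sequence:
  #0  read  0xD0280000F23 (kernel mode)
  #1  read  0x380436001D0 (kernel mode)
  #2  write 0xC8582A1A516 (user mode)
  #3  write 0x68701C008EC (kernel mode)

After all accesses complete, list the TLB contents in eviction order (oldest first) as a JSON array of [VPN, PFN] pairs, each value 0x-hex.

Walk each access:
#0 VA=0xD0280000F23 (r,kernel):
  L0: frame=0x35 idx=26 entry=0x36007 [P=1 RW=1 US=1 PS=0]
  L1: frame=0x36 idx=10 entry=0x3A087 [P=1 RW=1 US=1 PS=1]
  ⇒ phys 0x3AF23 (huge @L1)  [2 reads]
#1 VA=0x380436001D0 (r,kernel):
  L0: frame=0x35 idx=7 entry=0x3D007 [P=1 RW=1 US=1 PS=0]
  L1: frame=0x3D idx=1 entry=0x3F007 [P=1 RW=1 US=1 PS=0]
  L2: frame=0x3F idx=27 entry=0x5E000 [P=0 RW=0 US=0 PS=0]
  → PAGE_NOT_PRESENT  (3 entries read)
#2 VA=0xC8582A1A516 (w,user):
  L0: frame=0x35 idx=25 entry=0x42007 [P=1 RW=1 US=1 PS=0]
  L1: frame=0x42 idx=22 entry=0x46007 [P=1 RW=1 US=1 PS=0]
  L2: frame=0x46 idx=21 entry=0x47007 [P=1 RW=1 US=1 PS=0]
  L3: frame=0x47 idx=26 entry=0x4B005 [P=1 RW=0 US=1 PS=0]
  → PROTECTION_VIOLATION  (4 entries read)
#3 VA=0x68701C008EC (w,kernel):
  L0: frame=0x35 idx=13 entry=0x4F007 [P=1 RW=1 US=1 PS=0]
  L1: frame=0x4F idx=28 entry=0x50007 [P=1 RW=1 US=1 PS=0]
  L2: frame=0x50 idx=14 entry=0x53087 [P=1 RW=1 US=1 PS=1]
  ⇒ phys 0x538EC (huge @L2)  [3 reads]

TLB: [["0xD0280000", "0x3A"], ["0x68701C00", "0x53"]]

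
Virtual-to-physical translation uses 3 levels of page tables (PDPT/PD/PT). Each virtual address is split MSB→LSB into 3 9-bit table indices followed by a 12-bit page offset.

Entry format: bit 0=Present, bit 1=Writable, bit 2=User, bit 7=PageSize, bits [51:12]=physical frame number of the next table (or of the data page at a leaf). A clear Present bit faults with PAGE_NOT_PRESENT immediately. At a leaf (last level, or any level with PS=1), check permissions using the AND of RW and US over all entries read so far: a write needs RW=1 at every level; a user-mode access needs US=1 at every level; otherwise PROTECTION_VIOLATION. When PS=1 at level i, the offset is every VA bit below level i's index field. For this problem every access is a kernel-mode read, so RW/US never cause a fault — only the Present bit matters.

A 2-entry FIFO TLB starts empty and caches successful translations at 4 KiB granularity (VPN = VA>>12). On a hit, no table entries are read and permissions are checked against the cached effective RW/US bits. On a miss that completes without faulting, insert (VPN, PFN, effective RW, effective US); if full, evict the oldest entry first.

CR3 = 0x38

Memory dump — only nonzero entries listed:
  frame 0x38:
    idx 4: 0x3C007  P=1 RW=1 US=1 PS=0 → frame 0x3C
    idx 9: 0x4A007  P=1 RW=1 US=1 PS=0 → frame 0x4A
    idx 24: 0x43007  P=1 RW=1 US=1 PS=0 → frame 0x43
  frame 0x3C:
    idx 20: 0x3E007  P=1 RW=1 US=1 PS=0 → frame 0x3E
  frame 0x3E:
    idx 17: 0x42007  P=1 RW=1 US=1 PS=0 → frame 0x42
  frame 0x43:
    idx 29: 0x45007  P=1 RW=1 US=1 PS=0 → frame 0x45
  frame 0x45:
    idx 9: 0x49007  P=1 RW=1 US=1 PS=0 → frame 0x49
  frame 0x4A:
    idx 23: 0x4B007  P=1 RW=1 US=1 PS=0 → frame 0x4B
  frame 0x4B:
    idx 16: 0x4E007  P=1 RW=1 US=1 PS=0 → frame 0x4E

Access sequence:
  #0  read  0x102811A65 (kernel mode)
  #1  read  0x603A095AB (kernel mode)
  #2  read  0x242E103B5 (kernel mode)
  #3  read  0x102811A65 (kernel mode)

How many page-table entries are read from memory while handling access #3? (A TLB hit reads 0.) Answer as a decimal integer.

Per-access translation:
#0 VA=0x102811A65 (r,kernel):
  L0: frame=0x38 idx=4 entry=0x3C007 [P=1 RW=1 US=1 PS=0]
  L1: frame=0x3C idx=20 entry=0x3E007 [P=1 RW=1 US=1 PS=0]
  L2: frame=0x3E idx=17 entry=0x42007 [P=1 RW=1 US=1 PS=0]
  ⇒ phys 0x42A65  [3 reads]
#1 VA=0x603A095AB (r,kernel):
  L0: frame=0x38 idx=24 entry=0x43007 [P=1 RW=1 US=1 PS=0]
  L1: frame=0x43 idx=29 entry=0x45007 [P=1 RW=1 US=1 PS=0]
  L2: frame=0x45 idx=9 entry=0x49007 [P=1 RW=1 US=1 PS=0]
  ⇒ phys 0x495AB  [3 reads]
#2 VA=0x242E103B5 (r,kernel):
  L0: frame=0x38 idx=9 entry=0x4A007 [P=1 RW=1 US=1 PS=0]
  L1: frame=0x4A idx=23 entry=0x4B007 [P=1 RW=1 US=1 PS=0]
  L2: frame=0x4B idx=16 entry=0x4E007 [P=1 RW=1 US=1 PS=0]
  ⇒ phys 0x4E3B5  [3 reads]
#3 VA=0x102811A65 (r,kernel):
  L0: frame=0x38 idx=4 entry=0x3C007 [P=1 RW=1 US=1 PS=0]
  L1: frame=0x3C idx=20 entry=0x3E007 [P=1 RW=1 US=1 PS=0]
  L2: frame=0x3E idx=17 entry=0x42007 [P=1 RW=1 US=1 PS=0]
  ⇒ phys 0x42A65  [3 reads]

Entries read for #3: 3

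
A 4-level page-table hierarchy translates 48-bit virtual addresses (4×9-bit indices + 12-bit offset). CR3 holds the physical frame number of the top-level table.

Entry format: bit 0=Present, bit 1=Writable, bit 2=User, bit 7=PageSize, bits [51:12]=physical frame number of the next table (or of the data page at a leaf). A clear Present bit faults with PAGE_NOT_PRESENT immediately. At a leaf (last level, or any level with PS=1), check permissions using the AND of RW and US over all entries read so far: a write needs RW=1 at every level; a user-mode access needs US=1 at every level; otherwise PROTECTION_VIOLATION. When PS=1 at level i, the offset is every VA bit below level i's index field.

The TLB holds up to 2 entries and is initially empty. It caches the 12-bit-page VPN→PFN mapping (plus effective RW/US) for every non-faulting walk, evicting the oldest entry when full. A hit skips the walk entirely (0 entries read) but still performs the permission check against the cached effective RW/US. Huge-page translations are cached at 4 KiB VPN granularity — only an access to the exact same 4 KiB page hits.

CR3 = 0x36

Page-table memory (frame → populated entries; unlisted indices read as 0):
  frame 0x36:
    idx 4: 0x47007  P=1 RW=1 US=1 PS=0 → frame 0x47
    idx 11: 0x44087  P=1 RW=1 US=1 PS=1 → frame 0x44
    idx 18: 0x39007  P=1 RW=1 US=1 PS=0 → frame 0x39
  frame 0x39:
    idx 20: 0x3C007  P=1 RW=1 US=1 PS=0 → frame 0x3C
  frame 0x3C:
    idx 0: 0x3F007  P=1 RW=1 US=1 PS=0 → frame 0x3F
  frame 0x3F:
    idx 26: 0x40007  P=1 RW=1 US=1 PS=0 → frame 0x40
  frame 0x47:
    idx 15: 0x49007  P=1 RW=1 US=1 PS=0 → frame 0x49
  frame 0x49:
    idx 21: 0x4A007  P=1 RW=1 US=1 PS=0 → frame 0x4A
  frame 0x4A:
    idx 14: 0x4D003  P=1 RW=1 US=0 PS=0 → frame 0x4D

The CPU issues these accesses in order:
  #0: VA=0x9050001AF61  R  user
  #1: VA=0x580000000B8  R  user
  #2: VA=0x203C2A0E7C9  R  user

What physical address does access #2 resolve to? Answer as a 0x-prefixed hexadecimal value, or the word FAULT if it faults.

Walk each access:
#0 VA=0x9050001AF61 (r,user):
  lvl0: tbl 0x36, slot 18 ⇒ 0x39007 (P1/RW1/US1/PS0)
  lvl1: tbl 0x39, slot 20 ⇒ 0x3C007 (P1/RW1/US1/PS0)
  lvl2: tbl 0x3C, slot 0 ⇒ 0x3F007 (P1/RW1/US1/PS0)
  lvl3: tbl 0x3F, slot 26 ⇒ 0x40007 (P1/RW1/US1/PS0)
  → PA=0x40F61  (4 entries read)
#1 VA=0x580000000B8 (r,user):
  lvl0: tbl 0x36, slot 11 ⇒ 0x44087 (P1/RW1/US1/PS1)
  → PA=0x440B8 (huge @L0)  (1 entries read)
#2 VA=0x203C2A0E7C9 (r,user):
  lvl0: tbl 0x36, slot 4 ⇒ 0x47007 (P1/RW1/US1/PS0)
  lvl1: tbl 0x47, slot 15 ⇒ 0x49007 (P1/RW1/US1/PS0)
  lvl2: tbl 0x49, slot 21 ⇒ 0x4A007 (P1/RW1/US1/PS0)
  lvl3: tbl 0x4A, slot 14 ⇒ 0x4D003 (P1/RW1/US0/PS0)
  ⇒ fault: PROTECTION_VIOLATION  — 4 lookups

Access #2 PA: FAULT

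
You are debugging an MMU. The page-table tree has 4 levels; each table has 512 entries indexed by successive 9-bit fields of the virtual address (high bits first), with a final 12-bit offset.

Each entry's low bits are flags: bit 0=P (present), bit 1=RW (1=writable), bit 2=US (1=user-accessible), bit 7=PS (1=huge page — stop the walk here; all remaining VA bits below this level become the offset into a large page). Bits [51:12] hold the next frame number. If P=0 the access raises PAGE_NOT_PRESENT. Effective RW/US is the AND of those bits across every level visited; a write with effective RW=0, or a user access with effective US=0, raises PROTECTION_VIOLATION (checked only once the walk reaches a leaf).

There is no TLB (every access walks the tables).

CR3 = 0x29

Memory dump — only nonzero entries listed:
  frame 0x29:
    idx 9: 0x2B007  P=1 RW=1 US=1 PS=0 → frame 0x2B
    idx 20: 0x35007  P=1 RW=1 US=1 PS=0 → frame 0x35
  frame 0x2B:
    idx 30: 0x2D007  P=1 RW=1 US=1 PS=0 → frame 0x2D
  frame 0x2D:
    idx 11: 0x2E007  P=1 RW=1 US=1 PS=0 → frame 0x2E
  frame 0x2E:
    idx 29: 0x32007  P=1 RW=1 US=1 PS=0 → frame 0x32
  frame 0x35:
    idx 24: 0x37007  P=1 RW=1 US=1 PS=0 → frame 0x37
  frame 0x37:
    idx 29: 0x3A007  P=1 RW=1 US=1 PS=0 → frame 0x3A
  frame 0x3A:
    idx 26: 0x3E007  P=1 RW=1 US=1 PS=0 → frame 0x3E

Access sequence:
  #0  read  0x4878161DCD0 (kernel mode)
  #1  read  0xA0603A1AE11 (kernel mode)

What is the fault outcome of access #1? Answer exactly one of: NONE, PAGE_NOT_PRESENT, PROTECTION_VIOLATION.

Walk each access:
#0 VA=0x4878161DCD0 (r,kernel):
  lvl0: tbl 0x29, slot 9 ⇒ 0x2B007 (P1/RW1/US1/PS0)
  lvl1: tbl 0x2B, slot 30 ⇒ 0x2D007 (P1/RW1/US1/PS0)
  lvl2: tbl 0x2D, slot 11 ⇒ 0x2E007 (P1/RW1/US1/PS0)
  lvl3: tbl 0x2E, slot 29 ⇒ 0x32007 (P1/RW1/US1/PS0)
  ✓ 0x32CD0  — 4 lookups
#1 VA=0xA0603A1AE11 (r,kernel):
  lvl0: tbl 0x29, slot 20 ⇒ 0x35007 (P1/RW1/US1/PS0)
  lvl1: tbl 0x35, slot 24 ⇒ 0x37007 (P1/RW1/US1/PS0)
  lvl2: tbl 0x37, slot 29 ⇒ 0x3A007 (P1/RW1/US1/PS0)
  lvl3: tbl 0x3A, slot 26 ⇒ 0x3E007 (P1/RW1/US1/PS0)
  ✓ 0x3EE11  — 4 lookups

Access #1 fault: NONE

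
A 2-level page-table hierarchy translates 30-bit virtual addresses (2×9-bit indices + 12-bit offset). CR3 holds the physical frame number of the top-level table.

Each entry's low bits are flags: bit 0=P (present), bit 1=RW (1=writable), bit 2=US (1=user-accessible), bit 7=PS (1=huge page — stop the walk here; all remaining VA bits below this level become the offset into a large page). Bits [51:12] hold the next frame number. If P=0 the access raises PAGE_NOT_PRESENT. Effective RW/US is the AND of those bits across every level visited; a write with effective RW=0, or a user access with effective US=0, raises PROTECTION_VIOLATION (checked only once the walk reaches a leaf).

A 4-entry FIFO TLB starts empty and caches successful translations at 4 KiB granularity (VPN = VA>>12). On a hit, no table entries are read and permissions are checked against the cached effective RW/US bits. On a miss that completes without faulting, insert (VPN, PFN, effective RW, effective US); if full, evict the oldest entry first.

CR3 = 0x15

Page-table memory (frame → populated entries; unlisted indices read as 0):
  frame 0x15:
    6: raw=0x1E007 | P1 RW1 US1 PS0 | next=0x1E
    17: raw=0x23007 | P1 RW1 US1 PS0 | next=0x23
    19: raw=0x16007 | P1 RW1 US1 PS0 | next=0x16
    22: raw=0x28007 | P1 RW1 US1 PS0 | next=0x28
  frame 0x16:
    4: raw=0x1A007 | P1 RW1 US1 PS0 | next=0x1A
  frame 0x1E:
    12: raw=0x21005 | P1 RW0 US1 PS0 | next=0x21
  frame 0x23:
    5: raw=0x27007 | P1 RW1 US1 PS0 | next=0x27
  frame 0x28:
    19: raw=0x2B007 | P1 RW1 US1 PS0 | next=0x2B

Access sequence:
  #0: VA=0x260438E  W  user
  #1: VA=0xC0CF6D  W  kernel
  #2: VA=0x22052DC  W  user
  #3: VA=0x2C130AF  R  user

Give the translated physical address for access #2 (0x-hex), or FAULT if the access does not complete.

Per-access translation:
#0 VA=0x260438E (w,user):
  lvl0: tbl 0x15, slot 19 ⇒ 0x16007 (P1/RW1/US1/PS0)
  lvl1: tbl 0x16, slot 4 ⇒ 0x1A007 (P1/RW1/US1/PS0)
  ⇒ phys 0x1A38E  [2 reads]
#1 VA=0xC0CF6D (w,kernel):
  lvl0: tbl 0x15, slot 6 ⇒ 0x1E007 (P1/RW1/US1/PS0)
  lvl1: tbl 0x1E, slot 12 ⇒ 0x21005 (P1/RW0/US1/PS0)
  → PROTECTION_VIOLATION  (2 entries read)
#2 VA=0x22052DC (w,user):
  lvl0: tbl 0x15, slot 17 ⇒ 0x23007 (P1/RW1/US1/PS0)
  lvl1: tbl 0x23, slot 5 ⇒ 0x27007 (P1/RW1/US1/PS0)
  ⇒ phys 0x272DC  [2 reads]
#3 VA=0x2C130AF (r,user):
  lvl0: tbl 0x15, slot 22 ⇒ 0x28007 (P1/RW1/US1/PS0)
  lvl1: tbl 0x28, slot 19 ⇒ 0x2B007 (P1/RW1/US1/PS0)
  ⇒ phys 0x2B0AF  [2 reads]

Access #2 PA: 0x272DC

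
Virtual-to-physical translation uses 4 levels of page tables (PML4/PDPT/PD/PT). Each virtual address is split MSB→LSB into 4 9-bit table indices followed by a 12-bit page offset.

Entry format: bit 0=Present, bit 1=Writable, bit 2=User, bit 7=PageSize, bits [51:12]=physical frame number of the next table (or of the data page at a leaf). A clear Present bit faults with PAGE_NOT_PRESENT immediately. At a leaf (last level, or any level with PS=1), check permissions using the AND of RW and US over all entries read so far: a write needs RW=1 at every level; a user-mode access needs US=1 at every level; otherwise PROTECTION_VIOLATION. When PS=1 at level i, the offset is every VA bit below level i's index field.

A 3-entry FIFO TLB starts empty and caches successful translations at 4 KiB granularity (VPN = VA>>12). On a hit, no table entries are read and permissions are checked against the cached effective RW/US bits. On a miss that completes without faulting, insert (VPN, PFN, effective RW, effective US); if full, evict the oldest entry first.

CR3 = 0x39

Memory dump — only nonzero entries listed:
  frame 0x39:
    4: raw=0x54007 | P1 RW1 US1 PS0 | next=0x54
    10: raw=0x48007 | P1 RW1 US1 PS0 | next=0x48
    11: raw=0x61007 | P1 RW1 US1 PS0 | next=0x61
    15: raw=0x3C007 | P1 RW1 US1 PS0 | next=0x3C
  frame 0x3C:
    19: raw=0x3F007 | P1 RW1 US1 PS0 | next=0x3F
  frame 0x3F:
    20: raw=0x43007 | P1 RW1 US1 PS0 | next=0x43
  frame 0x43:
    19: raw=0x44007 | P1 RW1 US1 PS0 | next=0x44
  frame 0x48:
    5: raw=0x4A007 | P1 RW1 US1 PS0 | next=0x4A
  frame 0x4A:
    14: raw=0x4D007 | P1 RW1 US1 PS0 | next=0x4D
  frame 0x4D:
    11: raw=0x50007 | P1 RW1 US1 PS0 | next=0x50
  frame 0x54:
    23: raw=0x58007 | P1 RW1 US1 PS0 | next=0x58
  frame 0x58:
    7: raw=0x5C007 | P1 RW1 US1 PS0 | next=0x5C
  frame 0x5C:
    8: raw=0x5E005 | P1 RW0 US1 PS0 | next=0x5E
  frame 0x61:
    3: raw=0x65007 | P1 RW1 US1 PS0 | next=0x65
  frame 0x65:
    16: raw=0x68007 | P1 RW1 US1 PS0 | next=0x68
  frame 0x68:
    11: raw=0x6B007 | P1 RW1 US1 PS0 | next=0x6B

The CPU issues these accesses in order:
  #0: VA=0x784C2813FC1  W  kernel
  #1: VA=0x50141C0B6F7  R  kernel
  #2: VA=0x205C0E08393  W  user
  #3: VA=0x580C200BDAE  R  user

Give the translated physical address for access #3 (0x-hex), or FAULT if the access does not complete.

Trace:
#0 VA=0x784C2813FC1 (w,kernel):
  L0 @0x39[15] → 0x3C007  P=1,RW=1,US=1,PS=0
  L1 @0x3C[19] → 0x3F007  P=1,RW=1,US=1,PS=0
  L2 @0x3F[20] → 0x43007  P=1,RW=1,US=1,PS=0
  L3 @0x43[19] → 0x44007  P=1,RW=1,US=1,PS=0
  → PA=0x44FC1  (4 entries read)
#1 VA=0x50141C0B6F7 (r,kernel):
  L0 @0x39[10] → 0x48007  P=1,RW=1,US=1,PS=0
  L1 @0x48[5] → 0x4A007  P=1,RW=1,US=1,PS=0
  L2 @0x4A[14] → 0x4D007  P=1,RW=1,US=1,PS=0
  L3 @0x4D[11] → 0x50007  P=1,RW=1,US=1,PS=0
  → PA=0x506F7  (4 entries read)
#2 VA=0x205C0E08393 (w,user):
  L0 @0x39[4] → 0x54007  P=1,RW=1,US=1,PS=0
  L1 @0x54[23] → 0x58007  P=1,RW=1,US=1,PS=0
  L2 @0x58[7] → 0x5C007  P=1,RW=1,US=1,PS=0
  L3 @0x5C[8] → 0x5E005  P=1,RW=0,US=1,PS=0
  ✗ PROTECTION_VIOLATION  [4 reads]
#3 VA=0x580C200BDAE (r,user):
  L0 @0x39[11] → 0x61007  P=1,RW=1,US=1,PS=0
  L1 @0x61[3] → 0x65007  P=1,RW=1,US=1,PS=0
  L2 @0x65[16] → 0x68007  P=1,RW=1,US=1,PS=0
  L3 @0x68[11] → 0x6B007  P=1,RW=1,US=1,PS=0
  → PA=0x6BDAE  (4 entries read)

Access #3 PA: 0x6BDAE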